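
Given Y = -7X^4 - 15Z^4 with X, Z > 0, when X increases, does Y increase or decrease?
Y decreases

Taking the partial derivative:
∂Y/∂X = -28X^3

∂Y/∂X = -28X^3 < 0 (assuming positive values)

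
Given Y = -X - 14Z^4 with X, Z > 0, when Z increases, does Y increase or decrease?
Y decreases

Taking the partial derivative:
∂Y/∂Z = -56Z^3

∂Y/∂Z = -56Z^3 < 0 (assuming positive values)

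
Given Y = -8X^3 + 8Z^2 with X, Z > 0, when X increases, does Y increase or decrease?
Y decreases

Taking the partial derivative:
∂Y/∂X = -24X^2

∂Y/∂X = -24X^2 < 0 (assuming positive values)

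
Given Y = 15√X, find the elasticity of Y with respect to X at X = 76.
Elasticity = 1/2

Elasticity = (dY/dX) · (X/Y)

dY/dX = 15/(2·√X)
At X = 76: dY/dX = 15·√19/76, Y = 30·√19

Elasticity = (15·√19/76) · (76 / (30·√19)) = 1/2

Interpretation: for a small percentage change in X, the percentage change in Y is approximately 0.50 times as large.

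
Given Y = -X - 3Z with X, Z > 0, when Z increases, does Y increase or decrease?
Y decreases

Taking the partial derivative:
∂Y/∂Z = -3

∂Y/∂Z = -3 < 0 (assuming positive values)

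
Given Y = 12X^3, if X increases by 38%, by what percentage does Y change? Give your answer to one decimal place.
162.8%

For Y = 12X^3:
If X → X(1 + 0.38)
Then Y → Y · (1 + 0.38)^3
     ≈ Y · 2.6281

Percentage change = ((1 + 0.38)^3 − 1) × 100% ≈ 162.8%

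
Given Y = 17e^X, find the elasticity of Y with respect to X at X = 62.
Elasticity = 62

Elasticity = (dY/dX) · (X/Y)

dY/dX = 17·e^X
At X = 62: dY/dX = 17·e^62, Y = 17·e^62

Elasticity = (17·e^62) · (62 / (17·e^62)) = 62

Interpretation: for a small percentage change in X, the percentage change in Y is approximately 62.00 times as large.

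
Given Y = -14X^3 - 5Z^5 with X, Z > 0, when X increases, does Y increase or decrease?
Y decreases

Taking the partial derivative:
∂Y/∂X = -42X^2

∂Y/∂X = -42X^2 < 0 (assuming positive values)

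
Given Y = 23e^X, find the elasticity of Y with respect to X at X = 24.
Elasticity = 24

Elasticity = (dY/dX) · (X/Y)

dY/dX = 23·e^X
At X = 24: dY/dX = 23·e^24, Y = 23·e^24

Elasticity = (23·e^24) · (24 / (23·e^24)) = 24

Interpretation: for a small percentage change in X, the percentage change in Y is approximately 24.00 times as large.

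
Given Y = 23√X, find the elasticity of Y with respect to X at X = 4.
Elasticity = 1/2

Elasticity = (dY/dX) · (X/Y)

dY/dX = 23/(2·√X)
At X = 4: dY/dX = 23/4, Y = 46

Elasticity = (23/4) · (4 / 46) = 1/2

Interpretation: for a small percentage change in X, the percentage change in Y is approximately 0.50 times as large.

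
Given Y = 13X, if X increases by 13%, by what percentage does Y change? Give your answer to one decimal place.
13.0%

For Y = 13X:
If X → X(1 + 0.13)
Then Y → Y · (1 + 0.13)^1
     = Y · 1.1300

Percentage change = ((1 + 0.13)^1 − 1) × 100% = 13.0%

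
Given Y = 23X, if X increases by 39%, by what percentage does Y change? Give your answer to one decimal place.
39.0%

For Y = 23X:
If X → X(1 + 0.39)
Then Y → Y · (1 + 0.39)^1
     = Y · 1.3900

Percentage change = ((1 + 0.39)^1 − 1) × 100% = 39.0%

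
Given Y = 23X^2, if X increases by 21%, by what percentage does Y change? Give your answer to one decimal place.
46.4%

For Y = 23X^2:
If X → X(1 + 0.21)
Then Y → Y · (1 + 0.21)^2
     = Y · 1.4641

Percentage change = ((1 + 0.21)^2 − 1) × 100% ≈ 46.4%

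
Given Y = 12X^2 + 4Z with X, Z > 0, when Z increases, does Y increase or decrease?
Y increases

Taking the partial derivative:
∂Y/∂Z = 4

∂Y/∂Z = 4 > 0 (assuming positive values)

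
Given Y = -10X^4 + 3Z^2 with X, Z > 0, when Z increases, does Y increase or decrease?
Y increases

Taking the partial derivative:
∂Y/∂Z = 6Z

∂Y/∂Z = 6Z > 0 (assuming positive values)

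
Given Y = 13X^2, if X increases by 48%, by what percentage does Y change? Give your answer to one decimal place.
119.0%

For Y = 13X^2:
If X → X(1 + 0.48)
Then Y → Y · (1 + 0.48)^2
     = Y · 2.1904

Percentage change = ((1 + 0.48)^2 − 1) × 100% ≈ 119.0%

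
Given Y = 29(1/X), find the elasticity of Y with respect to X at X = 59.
Elasticity = -1

Elasticity = (dY/dX) · (X/Y)

dY/dX = -29/X²
At X = 59: dY/dX = -29/3481, Y = 29/59

Elasticity = (-29/3481) · (59 / (29/59)) = -1

Interpretation: for a small percentage change in X, the percentage change in Y is approximately -1.00 times as large.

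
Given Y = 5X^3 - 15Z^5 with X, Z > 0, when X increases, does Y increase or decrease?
Y increases

Taking the partial derivative:
∂Y/∂X = 15X^2

∂Y/∂X = 15X^2 > 0 (assuming positive values)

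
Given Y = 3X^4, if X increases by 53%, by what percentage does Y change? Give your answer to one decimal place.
448.0%

For Y = 3X^4:
If X → X(1 + 0.53)
Then Y → Y · (1 + 0.53)^4
     ≈ Y · 5.4798

Percentage change = ((1 + 0.53)^4 − 1) × 100% ≈ 448.0%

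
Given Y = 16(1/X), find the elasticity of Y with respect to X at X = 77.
Elasticity = -1

Elasticity = (dY/dX) · (X/Y)

dY/dX = -16/X²
At X = 77: dY/dX = -16/5929, Y = 16/77

Elasticity = (-16/5929) · (77 / (16/77)) = -1

Interpretation: for a small percentage change in X, the percentage change in Y is approximately -1.00 times as large.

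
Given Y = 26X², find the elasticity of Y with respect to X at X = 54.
Elasticity = 2

Elasticity = (dY/dX) · (X/Y)

dY/dX = 52·X
At X = 54: dY/dX = 2808, Y = 75816

Elasticity = 2808 · (54 / 75816) = 2

Interpretation: for a small percentage change in X, the percentage change in Y is approximately 2.00 times as large.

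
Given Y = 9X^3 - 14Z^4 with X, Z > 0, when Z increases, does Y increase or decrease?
Y decreases

Taking the partial derivative:
∂Y/∂Z = -56Z^3

∂Y/∂Z = -56Z^3 < 0 (assuming positive values)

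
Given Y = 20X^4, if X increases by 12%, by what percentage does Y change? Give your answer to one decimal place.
57.4%

For Y = 20X^4:
If X → X(1 + 0.12)
Then Y → Y · (1 + 0.12)^4
     ≈ Y · 1.5735

Percentage change = ((1 + 0.12)^4 − 1) × 100% ≈ 57.4%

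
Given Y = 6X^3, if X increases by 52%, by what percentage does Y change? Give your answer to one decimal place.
251.2%

For Y = 6X^3:
If X → X(1 + 0.52)
Then Y → Y · (1 + 0.52)^3
     ≈ Y · 3.5118

Percentage change = ((1 + 0.52)^3 − 1) × 100% ≈ 251.2%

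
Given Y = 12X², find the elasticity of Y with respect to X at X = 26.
Elasticity = 2

Elasticity = (dY/dX) · (X/Y)

dY/dX = 24·X
At X = 26: dY/dX = 624, Y = 8112

Elasticity = 624 · (26 / 8112) = 2

Interpretation: for a small percentage change in X, the percentage change in Y is approximately 2.00 times as large.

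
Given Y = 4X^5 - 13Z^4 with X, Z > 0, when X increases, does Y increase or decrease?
Y increases

Taking the partial derivative:
∂Y/∂X = 20X^4

∂Y/∂X = 20X^4 > 0 (assuming positive values)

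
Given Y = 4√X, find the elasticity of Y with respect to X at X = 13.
Elasticity = 1/2

Elasticity = (dY/dX) · (X/Y)

dY/dX = 2/√X
At X = 13: dY/dX = 2·√13/13, Y = 4·√13

Elasticity = (2·√13/13) · (13 / (4·√13)) = 1/2

Interpretation: for a small percentage change in X, the percentage change in Y is approximately 0.50 times as large.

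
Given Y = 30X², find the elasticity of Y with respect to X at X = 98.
Elasticity = 2

Elasticity = (dY/dX) · (X/Y)

dY/dX = 60·X
At X = 98: dY/dX = 5880, Y = 288120

Elasticity = 5880 · (98 / 288120) = 2

Interpretation: for a small percentage change in X, the percentage change in Y is approximately 2.00 times as large.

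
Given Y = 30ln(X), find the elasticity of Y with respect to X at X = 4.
Elasticity = 1/ln(4) ≈ 0.7213

Elasticity = (dY/dX) · (X/Y)

dY/dX = 30/X
At X = 4: dY/dX = 15/2, Y = 30·ln(4)

Elasticity = (15/2) · (4 / (30·ln(4))) = 1/ln(4) ≈ 0.7213

Interpretation: for a small percentage change in X, the percentage change in Y is approximately 0.72 times as large.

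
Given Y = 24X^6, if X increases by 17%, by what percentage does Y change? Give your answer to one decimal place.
156.5%

For Y = 24X^6:
If X → X(1 + 0.17)
Then Y → Y · (1 + 0.17)^6
     ≈ Y · 2.5652

Percentage change = ((1 + 0.17)^6 − 1) × 100% ≈ 156.5%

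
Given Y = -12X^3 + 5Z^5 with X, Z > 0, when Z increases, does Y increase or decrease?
Y increases

Taking the partial derivative:
∂Y/∂Z = 25Z^4

∂Y/∂Z = 25Z^4 > 0 (assuming positive values)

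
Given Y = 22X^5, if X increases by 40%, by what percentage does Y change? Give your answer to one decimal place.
437.8%

For Y = 22X^5:
If X → X(1 + 0.4)
Then Y → Y · (1 + 0.4)^5
     ≈ Y · 5.3782

Percentage change = ((1 + 0.4)^5 − 1) × 100% ≈ 437.8%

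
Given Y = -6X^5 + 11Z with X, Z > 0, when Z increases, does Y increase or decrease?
Y increases

Taking the partial derivative:
∂Y/∂Z = 11

∂Y/∂Z = 11 > 0 (assuming positive values)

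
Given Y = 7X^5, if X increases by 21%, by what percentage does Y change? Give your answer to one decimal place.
159.4%

For Y = 7X^5:
If X → X(1 + 0.21)
Then Y → Y · (1 + 0.21)^5
     ≈ Y · 2.5937

Percentage change = ((1 + 0.21)^5 − 1) × 100% ≈ 159.4%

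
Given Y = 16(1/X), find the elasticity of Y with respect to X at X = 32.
Elasticity = -1

Elasticity = (dY/dX) · (X/Y)

dY/dX = -16/X²
At X = 32: dY/dX = -1/64, Y = 1/2

Elasticity = (-1/64) · (32 / (1/2)) = -1

Interpretation: for a small percentage change in X, the percentage change in Y is approximately -1.00 times as large.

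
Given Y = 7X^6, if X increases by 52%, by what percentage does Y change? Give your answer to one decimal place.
1133.3%

For Y = 7X^6:
If X → X(1 + 0.52)
Then Y → Y · (1 + 0.52)^6
     ≈ Y · 12.3328

Percentage change = ((1 + 0.52)^6 − 1) × 100% ≈ 1133.3%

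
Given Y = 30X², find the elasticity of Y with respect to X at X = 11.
Elasticity = 2

Elasticity = (dY/dX) · (X/Y)

dY/dX = 60·X
At X = 11: dY/dX = 660, Y = 3630

Elasticity = 660 · (11 / 3630) = 2

Interpretation: for a small percentage change in X, the percentage change in Y is approximately 2.00 times as large.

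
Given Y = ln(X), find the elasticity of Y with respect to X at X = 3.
Elasticity = 1/ln(3) ≈ 0.9102

Elasticity = (dY/dX) · (X/Y)

dY/dX = 1/X
At X = 3: dY/dX = 1/3, Y = ln(3)

Elasticity = (1/3) · (3 / (ln(3))) = 1/ln(3) ≈ 0.9102

Interpretation: for a small percentage change in X, the percentage change in Y is approximately 0.91 times as large.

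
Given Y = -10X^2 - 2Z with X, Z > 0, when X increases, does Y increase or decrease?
Y decreases

Taking the partial derivative:
∂Y/∂X = -20X

∂Y/∂X = -20X < 0 (assuming positive values)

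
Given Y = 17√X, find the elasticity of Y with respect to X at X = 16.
Elasticity = 1/2

Elasticity = (dY/dX) · (X/Y)

dY/dX = 17/(2·√X)
At X = 16: dY/dX = 17/8, Y = 68

Elasticity = (17/8) · (16 / 68) = 1/2

Interpretation: for a small percentage change in X, the percentage change in Y is approximately 0.50 times as large.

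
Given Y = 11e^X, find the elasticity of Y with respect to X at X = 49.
Elasticity = 49

Elasticity = (dY/dX) · (X/Y)

dY/dX = 11·e^X
At X = 49: dY/dX = 11·e^49, Y = 11·e^49

Elasticity = (11·e^49) · (49 / (11·e^49)) = 49

Interpretation: for a small percentage change in X, the percentage change in Y is approximately 49.00 times as large.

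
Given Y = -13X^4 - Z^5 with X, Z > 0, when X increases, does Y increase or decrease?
Y decreases

Taking the partial derivative:
∂Y/∂X = -52X^3

∂Y/∂X = -52X^3 < 0 (assuming positive values)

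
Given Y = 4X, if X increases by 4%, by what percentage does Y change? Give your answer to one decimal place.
4.0%

For Y = 4X:
If X → X(1 + 0.04)
Then Y → Y · (1 + 0.04)^1
     = Y · 1.0400

Percentage change = ((1 + 0.04)^1 − 1) × 100% = 4.0%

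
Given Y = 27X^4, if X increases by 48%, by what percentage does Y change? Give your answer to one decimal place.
379.8%

For Y = 27X^4:
If X → X(1 + 0.48)
Then Y → Y · (1 + 0.48)^4
     ≈ Y · 4.7979

Percentage change = ((1 + 0.48)^4 − 1) × 100% ≈ 379.8%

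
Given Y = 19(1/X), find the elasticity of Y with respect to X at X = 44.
Elasticity = -1

Elasticity = (dY/dX) · (X/Y)

dY/dX = -19/X²
At X = 44: dY/dX = -19/1936, Y = 19/44

Elasticity = (-19/1936) · (44 / (19/44)) = -1

Interpretation: for a small percentage change in X, the percentage change in Y is approximately -1.00 times as large.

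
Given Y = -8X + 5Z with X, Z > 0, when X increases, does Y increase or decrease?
Y decreases

Taking the partial derivative:
∂Y/∂X = -8

∂Y/∂X = -8 < 0 (assuming positive values)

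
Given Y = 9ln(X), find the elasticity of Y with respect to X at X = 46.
Elasticity = 1/ln(46) ≈ 0.2612

Elasticity = (dY/dX) · (X/Y)

dY/dX = 9/X
At X = 46: dY/dX = 9/46, Y = 9·ln(46)

Elasticity = (9/46) · (46 / (9·ln(46))) = 1/ln(46) ≈ 0.2612

Interpretation: for a small percentage change in X, the percentage change in Y is approximately 0.26 times as large.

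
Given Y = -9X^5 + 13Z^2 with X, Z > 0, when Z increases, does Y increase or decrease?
Y increases

Taking the partial derivative:
∂Y/∂Z = 26Z

∂Y/∂Z = 26Z > 0 (assuming positive values)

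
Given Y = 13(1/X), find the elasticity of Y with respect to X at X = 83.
Elasticity = -1

Elasticity = (dY/dX) · (X/Y)

dY/dX = -13/X²
At X = 83: dY/dX = -13/6889, Y = 13/83

Elasticity = (-13/6889) · (83 / (13/83)) = -1

Interpretation: for a small percentage change in X, the percentage change in Y is approximately -1.00 times as large.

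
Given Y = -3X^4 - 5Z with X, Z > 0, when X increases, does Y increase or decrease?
Y decreases

Taking the partial derivative:
∂Y/∂X = -12X^3

∂Y/∂X = -12X^3 < 0 (assuming positive values)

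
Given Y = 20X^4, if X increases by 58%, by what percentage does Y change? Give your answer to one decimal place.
523.2%

For Y = 20X^4:
If X → X(1 + 0.58)
Then Y → Y · (1 + 0.58)^4
     ≈ Y · 6.2320

Percentage change = ((1 + 0.58)^4 − 1) × 100% ≈ 523.2%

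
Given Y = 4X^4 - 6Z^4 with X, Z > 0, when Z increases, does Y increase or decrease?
Y decreases

Taking the partial derivative:
∂Y/∂Z = -24Z^3

∂Y/∂Z = -24Z^3 < 0 (assuming positive values)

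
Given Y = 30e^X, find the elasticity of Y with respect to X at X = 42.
Elasticity = 42

Elasticity = (dY/dX) · (X/Y)

dY/dX = 30·e^X
At X = 42: dY/dX = 30·e^42, Y = 30·e^42

Elasticity = (30·e^42) · (42 / (30·e^42)) = 42

Interpretation: for a small percentage change in X, the percentage change in Y is approximately 42.00 times as large.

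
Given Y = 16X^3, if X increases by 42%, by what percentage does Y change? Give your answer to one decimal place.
186.3%

For Y = 16X^3:
If X → X(1 + 0.42)
Then Y → Y · (1 + 0.42)^3
     ≈ Y · 2.8633

Percentage change = ((1 + 0.42)^3 − 1) × 100% ≈ 186.3%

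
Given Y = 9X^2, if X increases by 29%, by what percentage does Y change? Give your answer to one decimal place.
66.4%

For Y = 9X^2:
If X → X(1 + 0.29)
Then Y → Y · (1 + 0.29)^2
     = Y · 1.6641

Percentage change = ((1 + 0.29)^2 − 1) × 100% ≈ 66.4%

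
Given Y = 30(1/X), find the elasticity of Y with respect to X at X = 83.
Elasticity = -1

Elasticity = (dY/dX) · (X/Y)

dY/dX = -30/X²
At X = 83: dY/dX = -30/6889, Y = 30/83

Elasticity = (-30/6889) · (83 / (30/83)) = -1

Interpretation: for a small percentage change in X, the percentage change in Y is approximately -1.00 times as large.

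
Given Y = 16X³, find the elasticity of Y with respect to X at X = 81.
Elasticity = 3

Elasticity = (dY/dX) · (X/Y)

dY/dX = 48·X²
At X = 81: dY/dX = 314928, Y = 8503056

Elasticity = 314928 · (81 / 8503056) = 3

Interpretation: for a small percentage change in X, the percentage change in Y is approximately 3.00 times as large.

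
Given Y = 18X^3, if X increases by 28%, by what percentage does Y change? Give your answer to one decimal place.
109.7%

For Y = 18X^3:
If X → X(1 + 0.28)
Then Y → Y · (1 + 0.28)^3
     ≈ Y · 2.0972

Percentage change = ((1 + 0.28)^3 − 1) × 100% ≈ 109.7%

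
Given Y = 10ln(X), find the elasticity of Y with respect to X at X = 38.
Elasticity = 1/ln(38) ≈ 0.2749

Elasticity = (dY/dX) · (X/Y)

dY/dX = 10/X
At X = 38: dY/dX = 5/19, Y = 10·ln(38)

Elasticity = (5/19) · (38 / (10·ln(38))) = 1/ln(38) ≈ 0.2749

Interpretation: for a small percentage change in X, the percentage change in Y is approximately 0.27 times as large.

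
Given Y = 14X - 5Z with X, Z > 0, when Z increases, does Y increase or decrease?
Y decreases

Taking the partial derivative:
∂Y/∂Z = -5

∂Y/∂Z = -5 < 0 (assuming positive values)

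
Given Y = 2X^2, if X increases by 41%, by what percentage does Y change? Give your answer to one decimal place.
98.8%

For Y = 2X^2:
If X → X(1 + 0.41)
Then Y → Y · (1 + 0.41)^2
     = Y · 1.9881

Percentage change = ((1 + 0.41)^2 − 1) × 100% ≈ 98.8%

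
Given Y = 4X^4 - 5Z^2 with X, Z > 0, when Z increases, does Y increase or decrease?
Y decreases

Taking the partial derivative:
∂Y/∂Z = -10Z

∂Y/∂Z = -10Z < 0 (assuming positive values)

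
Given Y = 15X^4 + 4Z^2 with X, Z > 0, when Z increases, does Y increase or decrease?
Y increases

Taking the partial derivative:
∂Y/∂Z = 8Z

∂Y/∂Z = 8Z > 0 (assuming positive values)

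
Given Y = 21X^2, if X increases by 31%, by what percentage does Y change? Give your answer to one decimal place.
71.6%

For Y = 21X^2:
If X → X(1 + 0.31)
Then Y → Y · (1 + 0.31)^2
     = Y · 1.7161

Percentage change = ((1 + 0.31)^2 − 1) × 100% ≈ 71.6%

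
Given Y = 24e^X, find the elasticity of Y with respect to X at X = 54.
Elasticity = 54

Elasticity = (dY/dX) · (X/Y)

dY/dX = 24·e^X
At X = 54: dY/dX = 24·e^54, Y = 24·e^54

Elasticity = (24·e^54) · (54 / (24·e^54)) = 54

Interpretation: for a small percentage change in X, the percentage change in Y is approximately 54.00 times as large.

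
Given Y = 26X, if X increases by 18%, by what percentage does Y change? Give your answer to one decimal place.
18.0%

For Y = 26X:
If X → X(1 + 0.18)
Then Y → Y · (1 + 0.18)^1
     = Y · 1.1800

Percentage change = ((1 + 0.18)^1 − 1) × 100% = 18.0%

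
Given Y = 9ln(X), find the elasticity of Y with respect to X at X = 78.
Elasticity = 1/ln(78) ≈ 0.2295

Elasticity = (dY/dX) · (X/Y)

dY/dX = 9/X
At X = 78: dY/dX = 3/26, Y = 9·ln(78)

Elasticity = (3/26) · (78 / (9·ln(78))) = 1/ln(78) ≈ 0.2295

Interpretation: for a small percentage change in X, the percentage change in Y is approximately 0.23 times as large.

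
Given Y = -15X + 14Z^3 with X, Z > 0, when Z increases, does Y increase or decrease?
Y increases

Taking the partial derivative:
∂Y/∂Z = 42Z^2

∂Y/∂Z = 42Z^2 > 0 (assuming positive values)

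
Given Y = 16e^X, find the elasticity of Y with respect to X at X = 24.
Elasticity = 24

Elasticity = (dY/dX) · (X/Y)

dY/dX = 16·e^X
At X = 24: dY/dX = 16·e^24, Y = 16·e^24

Elasticity = (16·e^24) · (24 / (16·e^24)) = 24

Interpretation: for a small percentage change in X, the percentage change in Y is approximately 24.00 times as large.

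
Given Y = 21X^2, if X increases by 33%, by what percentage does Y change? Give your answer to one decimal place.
76.9%

For Y = 21X^2:
If X → X(1 + 0.33)
Then Y → Y · (1 + 0.33)^2
     = Y · 1.7689

Percentage change = ((1 + 0.33)^2 − 1) × 100% ≈ 76.9%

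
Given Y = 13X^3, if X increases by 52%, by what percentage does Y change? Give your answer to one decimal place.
251.2%

For Y = 13X^3:
If X → X(1 + 0.52)
Then Y → Y · (1 + 0.52)^3
     ≈ Y · 3.5118

Percentage change = ((1 + 0.52)^3 − 1) × 100% ≈ 251.2%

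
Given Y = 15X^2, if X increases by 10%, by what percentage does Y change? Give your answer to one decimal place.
21.0%

For Y = 15X^2:
If X → X(1 + 0.1)
Then Y → Y · (1 + 0.1)^2
     = Y · 1.2100

Percentage change = ((1 + 0.1)^2 − 1) × 100% = 21.0%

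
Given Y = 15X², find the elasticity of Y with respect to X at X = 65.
Elasticity = 2

Elasticity = (dY/dX) · (X/Y)

dY/dX = 30·X
At X = 65: dY/dX = 1950, Y = 63375

Elasticity = 1950 · (65 / 63375) = 2

Interpretation: for a small percentage change in X, the percentage change in Y is approximately 2.00 times as large.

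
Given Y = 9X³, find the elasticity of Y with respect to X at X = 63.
Elasticity = 3

Elasticity = (dY/dX) · (X/Y)

dY/dX = 27·X²
At X = 63: dY/dX = 107163, Y = 2250423

Elasticity = 107163 · (63 / 2250423) = 3

Interpretation: for a small percentage change in X, the percentage change in Y is approximately 3.00 times as large.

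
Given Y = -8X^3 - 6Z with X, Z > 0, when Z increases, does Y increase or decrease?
Y decreases

Taking the partial derivative:
∂Y/∂Z = -6

∂Y/∂Z = -6 < 0 (assuming positive values)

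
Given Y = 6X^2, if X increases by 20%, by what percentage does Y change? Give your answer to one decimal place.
44.0%

For Y = 6X^2:
If X → X(1 + 0.2)
Then Y → Y · (1 + 0.2)^2
     = Y · 1.4400

Percentage change = ((1 + 0.2)^2 − 1) × 100% = 44.0%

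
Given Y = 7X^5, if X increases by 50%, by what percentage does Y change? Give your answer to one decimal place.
659.4%

For Y = 7X^5:
If X → X(1 + 0.5)
Then Y → Y · (1 + 0.5)^5
     ≈ Y · 7.5938

Percentage change = ((1 + 0.5)^5 − 1) × 100% ≈ 659.4%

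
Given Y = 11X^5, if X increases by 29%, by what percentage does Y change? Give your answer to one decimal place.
257.2%

For Y = 11X^5:
If X → X(1 + 0.29)
Then Y → Y · (1 + 0.29)^5
     ≈ Y · 3.5723

Percentage change = ((1 + 0.29)^5 − 1) × 100% ≈ 257.2%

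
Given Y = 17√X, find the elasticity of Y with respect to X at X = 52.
Elasticity = 1/2

Elasticity = (dY/dX) · (X/Y)

dY/dX = 17/(2·√X)
At X = 52: dY/dX = 17·√13/52, Y = 34·√13

Elasticity = (17·√13/52) · (52 / (34·√13)) = 1/2

Interpretation: for a small percentage change in X, the percentage change in Y is approximately 0.50 times as large.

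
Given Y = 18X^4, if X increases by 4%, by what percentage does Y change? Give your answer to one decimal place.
17.0%

For Y = 18X^4:
If X → X(1 + 0.04)
Then Y → Y · (1 + 0.04)^4
     ≈ Y · 1.1699

Percentage change = ((1 + 0.04)^4 − 1) × 100% ≈ 17.0%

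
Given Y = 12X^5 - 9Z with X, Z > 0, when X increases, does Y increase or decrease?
Y increases

Taking the partial derivative:
∂Y/∂X = 60X^4

∂Y/∂X = 60X^4 > 0 (assuming positive values)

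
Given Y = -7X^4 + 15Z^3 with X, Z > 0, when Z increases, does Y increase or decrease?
Y increases

Taking the partial derivative:
∂Y/∂Z = 45Z^2

∂Y/∂Z = 45Z^2 > 0 (assuming positive values)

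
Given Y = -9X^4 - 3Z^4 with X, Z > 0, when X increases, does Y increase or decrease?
Y decreases

Taking the partial derivative:
∂Y/∂X = -36X^3

∂Y/∂X = -36X^3 < 0 (assuming positive values)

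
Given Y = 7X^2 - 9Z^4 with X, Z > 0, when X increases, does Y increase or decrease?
Y increases

Taking the partial derivative:
∂Y/∂X = 14X

∂Y/∂X = 14X > 0 (assuming positive values)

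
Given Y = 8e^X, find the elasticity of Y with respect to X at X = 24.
Elasticity = 24

Elasticity = (dY/dX) · (X/Y)

dY/dX = 8·e^X
At X = 24: dY/dX = 8·e^24, Y = 8·e^24

Elasticity = (8·e^24) · (24 / (8·e^24)) = 24

Interpretation: for a small percentage change in X, the percentage change in Y is approximately 24.00 times as large.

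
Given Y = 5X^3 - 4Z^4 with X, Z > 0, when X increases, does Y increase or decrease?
Y increases

Taking the partial derivative:
∂Y/∂X = 15X^2

∂Y/∂X = 15X^2 > 0 (assuming positive values)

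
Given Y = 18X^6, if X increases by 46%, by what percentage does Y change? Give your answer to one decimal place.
868.5%

For Y = 18X^6:
If X → X(1 + 0.46)
Then Y → Y · (1 + 0.46)^6
     ≈ Y · 9.6854

Percentage change = ((1 + 0.46)^6 − 1) × 100% ≈ 868.5%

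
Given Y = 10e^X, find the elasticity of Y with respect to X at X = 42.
Elasticity = 42

Elasticity = (dY/dX) · (X/Y)

dY/dX = 10·e^X
At X = 42: dY/dX = 10·e^42, Y = 10·e^42

Elasticity = (10·e^42) · (42 / (10·e^42)) = 42

Interpretation: for a small percentage change in X, the percentage change in Y is approximately 42.00 times as large.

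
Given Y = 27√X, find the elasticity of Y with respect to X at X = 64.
Elasticity = 1/2

Elasticity = (dY/dX) · (X/Y)

dY/dX = 27/(2·√X)
At X = 64: dY/dX = 27/16, Y = 216

Elasticity = (27/16) · (64 / 216) = 1/2

Interpretation: for a small percentage change in X, the percentage change in Y is approximately 0.50 times as large.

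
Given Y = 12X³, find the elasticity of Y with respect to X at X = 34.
Elasticity = 3

Elasticity = (dY/dX) · (X/Y)

dY/dX = 36·X²
At X = 34: dY/dX = 41616, Y = 471648

Elasticity = 41616 · (34 / 471648) = 3

Interpretation: for a small percentage change in X, the percentage change in Y is approximately 3.00 times as large.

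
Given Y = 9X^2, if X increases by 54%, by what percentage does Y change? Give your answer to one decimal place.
137.2%

For Y = 9X^2:
If X → X(1 + 0.54)
Then Y → Y · (1 + 0.54)^2
     = Y · 2.3716

Percentage change = ((1 + 0.54)^2 − 1) × 100% ≈ 137.2%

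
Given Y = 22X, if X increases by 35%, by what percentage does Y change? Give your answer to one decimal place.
35.0%

For Y = 22X:
If X → X(1 + 0.35)
Then Y → Y · (1 + 0.35)^1
     = Y · 1.3500

Percentage change = ((1 + 0.35)^1 − 1) × 100% = 35.0%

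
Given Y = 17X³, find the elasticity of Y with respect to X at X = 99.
Elasticity = 3

Elasticity = (dY/dX) · (X/Y)

dY/dX = 51·X²
At X = 99: dY/dX = 499851, Y = 16495083

Elasticity = 499851 · (99 / 16495083) = 3

Interpretation: for a small percentage change in X, the percentage change in Y is approximately 3.00 times as large.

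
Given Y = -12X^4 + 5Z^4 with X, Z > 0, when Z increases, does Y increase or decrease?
Y increases

Taking the partial derivative:
∂Y/∂Z = 20Z^3

∂Y/∂Z = 20Z^3 > 0 (assuming positive values)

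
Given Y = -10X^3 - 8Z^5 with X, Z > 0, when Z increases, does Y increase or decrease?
Y decreases

Taking the partial derivative:
∂Y/∂Z = -40Z^4

∂Y/∂Z = -40Z^4 < 0 (assuming positive values)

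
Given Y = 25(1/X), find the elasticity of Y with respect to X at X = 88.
Elasticity = -1

Elasticity = (dY/dX) · (X/Y)

dY/dX = -25/X²
At X = 88: dY/dX = -25/7744, Y = 25/88

Elasticity = (-25/7744) · (88 / (25/88)) = -1

Interpretation: for a small percentage change in X, the percentage change in Y is approximately -1.00 times as large.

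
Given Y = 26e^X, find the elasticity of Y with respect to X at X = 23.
Elasticity = 23

Elasticity = (dY/dX) · (X/Y)

dY/dX = 26·e^X
At X = 23: dY/dX = 26·e^23, Y = 26·e^23

Elasticity = (26·e^23) · (23 / (26·e^23)) = 23

Interpretation: for a small percentage change in X, the percentage change in Y is approximately 23.00 times as large.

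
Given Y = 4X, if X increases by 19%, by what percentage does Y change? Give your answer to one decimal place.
19.0%

For Y = 4X:
If X → X(1 + 0.19)
Then Y → Y · (1 + 0.19)^1
     = Y · 1.1900

Percentage change = ((1 + 0.19)^1 − 1) × 100% = 19.0%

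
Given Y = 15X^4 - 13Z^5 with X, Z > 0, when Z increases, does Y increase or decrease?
Y decreases

Taking the partial derivative:
∂Y/∂Z = -65Z^4

∂Y/∂Z = -65Z^4 < 0 (assuming positive values)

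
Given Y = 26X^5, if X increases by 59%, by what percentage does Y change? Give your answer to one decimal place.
916.2%

For Y = 26X^5:
If X → X(1 + 0.59)
Then Y → Y · (1 + 0.59)^5
     ≈ Y · 10.1622

Percentage change = ((1 + 0.59)^5 − 1) × 100% ≈ 916.2%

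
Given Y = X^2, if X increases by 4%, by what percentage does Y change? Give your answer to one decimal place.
8.2%

For Y = X^2:
If X → X(1 + 0.04)
Then Y → Y · (1 + 0.04)^2
     = Y · 1.0816

Percentage change = ((1 + 0.04)^2 − 1) × 100% ≈ 8.2%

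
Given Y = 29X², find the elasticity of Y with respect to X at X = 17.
Elasticity = 2

Elasticity = (dY/dX) · (X/Y)

dY/dX = 58·X
At X = 17: dY/dX = 986, Y = 8381

Elasticity = 986 · (17 / 8381) = 2

Interpretation: for a small percentage change in X, the percentage change in Y is approximately 2.00 times as large.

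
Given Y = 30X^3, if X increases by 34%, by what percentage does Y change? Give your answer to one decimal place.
140.6%

For Y = 30X^3:
If X → X(1 + 0.34)
Then Y → Y · (1 + 0.34)^3
     ≈ Y · 2.4061

Percentage change = ((1 + 0.34)^3 − 1) × 100% ≈ 140.6%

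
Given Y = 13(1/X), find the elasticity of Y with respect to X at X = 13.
Elasticity = -1

Elasticity = (dY/dX) · (X/Y)

dY/dX = -13/X²
At X = 13: dY/dX = -1/13, Y = 1

Elasticity = (-1/13) · (13 / 1) = -1

Interpretation: for a small percentage change in X, the percentage change in Y is approximately -1.00 times as large.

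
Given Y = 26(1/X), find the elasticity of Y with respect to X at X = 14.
Elasticity = -1

Elasticity = (dY/dX) · (X/Y)

dY/dX = -26/X²
At X = 14: dY/dX = -13/98, Y = 13/7

Elasticity = (-13/98) · (14 / (13/7)) = -1

Interpretation: for a small percentage change in X, the percentage change in Y is approximately -1.00 times as large.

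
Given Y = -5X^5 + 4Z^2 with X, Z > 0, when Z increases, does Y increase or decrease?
Y increases

Taking the partial derivative:
∂Y/∂Z = 8Z

∂Y/∂Z = 8Z > 0 (assuming positive values)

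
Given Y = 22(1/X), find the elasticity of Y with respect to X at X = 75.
Elasticity = -1

Elasticity = (dY/dX) · (X/Y)

dY/dX = -22/X²
At X = 75: dY/dX = -22/5625, Y = 22/75

Elasticity = (-22/5625) · (75 / (22/75)) = -1

Interpretation: for a small percentage change in X, the percentage change in Y is approximately -1.00 times as large.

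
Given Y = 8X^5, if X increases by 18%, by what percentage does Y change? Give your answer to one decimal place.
128.8%

For Y = 8X^5:
If X → X(1 + 0.18)
Then Y → Y · (1 + 0.18)^5
     ≈ Y · 2.2878

Percentage change = ((1 + 0.18)^5 − 1) × 100% ≈ 128.8%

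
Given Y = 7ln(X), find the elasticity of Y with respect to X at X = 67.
Elasticity = 1/ln(67) ≈ 0.2378

Elasticity = (dY/dX) · (X/Y)

dY/dX = 7/X
At X = 67: dY/dX = 7/67, Y = 7·ln(67)

Elasticity = (7/67) · (67 / (7·ln(67))) = 1/ln(67) ≈ 0.2378

Interpretation: for a small percentage change in X, the percentage change in Y is approximately 0.24 times as large.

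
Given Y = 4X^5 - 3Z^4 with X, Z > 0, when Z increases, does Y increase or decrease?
Y decreases

Taking the partial derivative:
∂Y/∂Z = -12Z^3

∂Y/∂Z = -12Z^3 < 0 (assuming positive values)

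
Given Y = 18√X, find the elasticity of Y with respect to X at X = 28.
Elasticity = 1/2

Elasticity = (dY/dX) · (X/Y)

dY/dX = 9/√X
At X = 28: dY/dX = 9·√7/14, Y = 36·√7

Elasticity = (9·√7/14) · (28 / (36·√7)) = 1/2

Interpretation: for a small percentage change in X, the percentage change in Y is approximately 0.50 times as large.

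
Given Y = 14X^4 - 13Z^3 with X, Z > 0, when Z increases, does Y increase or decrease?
Y decreases

Taking the partial derivative:
∂Y/∂Z = -39Z^2

∂Y/∂Z = -39Z^2 < 0 (assuming positive values)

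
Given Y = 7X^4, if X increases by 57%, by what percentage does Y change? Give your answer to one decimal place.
507.6%

For Y = 7X^4:
If X → X(1 + 0.57)
Then Y → Y · (1 + 0.57)^4
     ≈ Y · 6.0757

Percentage change = ((1 + 0.57)^4 − 1) × 100% ≈ 507.6%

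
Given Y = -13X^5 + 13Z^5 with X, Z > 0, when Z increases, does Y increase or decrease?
Y increases

Taking the partial derivative:
∂Y/∂Z = 65Z^4

∂Y/∂Z = 65Z^4 > 0 (assuming positive values)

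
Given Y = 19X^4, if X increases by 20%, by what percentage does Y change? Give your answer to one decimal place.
107.4%

For Y = 19X^4:
If X → X(1 + 0.2)
Then Y → Y · (1 + 0.2)^4
     = Y · 2.0736

Percentage change = ((1 + 0.2)^4 − 1) × 100% ≈ 107.4%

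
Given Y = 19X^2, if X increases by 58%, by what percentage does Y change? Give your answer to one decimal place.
149.6%

For Y = 19X^2:
If X → X(1 + 0.58)
Then Y → Y · (1 + 0.58)^2
     = Y · 2.4964

Percentage change = ((1 + 0.58)^2 − 1) × 100% ≈ 149.6%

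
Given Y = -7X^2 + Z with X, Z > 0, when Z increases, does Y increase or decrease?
Y increases

Taking the partial derivative:
∂Y/∂Z = 1

∂Y/∂Z = 1 > 0 (assuming positive values)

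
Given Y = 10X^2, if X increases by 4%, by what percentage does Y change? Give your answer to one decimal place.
8.2%

For Y = 10X^2:
If X → X(1 + 0.04)
Then Y → Y · (1 + 0.04)^2
     = Y · 1.0816

Percentage change = ((1 + 0.04)^2 − 1) × 100% ≈ 8.2%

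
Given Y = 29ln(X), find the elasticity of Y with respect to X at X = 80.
Elasticity = 1/ln(80) ≈ 0.2282

Elasticity = (dY/dX) · (X/Y)

dY/dX = 29/X
At X = 80: dY/dX = 29/80, Y = 29·ln(80)

Elasticity = (29/80) · (80 / (29·ln(80))) = 1/ln(80) ≈ 0.2282

Interpretation: for a small percentage change in X, the percentage change in Y is approximately 0.23 times as large.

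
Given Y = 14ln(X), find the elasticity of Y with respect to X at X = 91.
Elasticity = 1/ln(91) ≈ 0.2217

Elasticity = (dY/dX) · (X/Y)

dY/dX = 14/X
At X = 91: dY/dX = 2/13, Y = 14·ln(91)

Elasticity = (2/13) · (91 / (14·ln(91))) = 1/ln(91) ≈ 0.2217

Interpretation: for a small percentage change in X, the percentage change in Y is approximately 0.22 times as large.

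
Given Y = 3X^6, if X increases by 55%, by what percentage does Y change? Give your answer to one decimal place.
1286.7%

For Y = 3X^6:
If X → X(1 + 0.55)
Then Y → Y · (1 + 0.55)^6
     ≈ Y · 13.8672

Percentage change = ((1 + 0.55)^6 − 1) × 100% ≈ 1286.7%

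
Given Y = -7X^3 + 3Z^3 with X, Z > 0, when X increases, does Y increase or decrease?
Y decreases

Taking the partial derivative:
∂Y/∂X = -21X^2

∂Y/∂X = -21X^2 < 0 (assuming positive values)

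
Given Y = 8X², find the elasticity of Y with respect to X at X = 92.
Elasticity = 2

Elasticity = (dY/dX) · (X/Y)

dY/dX = 16·X
At X = 92: dY/dX = 1472, Y = 67712

Elasticity = 1472 · (92 / 67712) = 2

Interpretation: for a small percentage change in X, the percentage change in Y is approximately 2.00 times as large.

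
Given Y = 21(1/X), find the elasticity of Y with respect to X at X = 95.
Elasticity = -1

Elasticity = (dY/dX) · (X/Y)

dY/dX = -21/X²
At X = 95: dY/dX = -21/9025, Y = 21/95

Elasticity = (-21/9025) · (95 / (21/95)) = -1

Interpretation: for a small percentage change in X, the percentage change in Y is approximately -1.00 times as large.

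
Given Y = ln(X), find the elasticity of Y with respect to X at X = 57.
Elasticity = 1/ln(57) ≈ 0.2473

Elasticity = (dY/dX) · (X/Y)

dY/dX = 1/X
At X = 57: dY/dX = 1/57, Y = ln(57)

Elasticity = (1/57) · (57 / (ln(57))) = 1/ln(57) ≈ 0.2473

Interpretation: for a small percentage change in X, the percentage change in Y is approximately 0.25 times as large.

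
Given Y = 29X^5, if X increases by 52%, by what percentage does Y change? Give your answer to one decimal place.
711.4%

For Y = 29X^5:
If X → X(1 + 0.52)
Then Y → Y · (1 + 0.52)^5
     ≈ Y · 8.1137

Percentage change = ((1 + 0.52)^5 − 1) × 100% ≈ 711.4%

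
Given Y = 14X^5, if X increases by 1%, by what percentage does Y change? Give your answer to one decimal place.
5.1%

For Y = 14X^5:
If X → X(1 + 0.01)
Then Y → Y · (1 + 0.01)^5
     ≈ Y · 1.0510

Percentage change = ((1 + 0.01)^5 − 1) × 100% ≈ 5.1%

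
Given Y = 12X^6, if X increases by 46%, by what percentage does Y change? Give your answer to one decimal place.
868.5%

For Y = 12X^6:
If X → X(1 + 0.46)
Then Y → Y · (1 + 0.46)^6
     ≈ Y · 9.6854

Percentage change = ((1 + 0.46)^6 − 1) × 100% ≈ 868.5%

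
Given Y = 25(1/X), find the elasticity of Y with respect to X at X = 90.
Elasticity = -1

Elasticity = (dY/dX) · (X/Y)

dY/dX = -25/X²
At X = 90: dY/dX = -1/324, Y = 5/18

Elasticity = (-1/324) · (90 / (5/18)) = -1

Interpretation: for a small percentage change in X, the percentage change in Y is approximately -1.00 times as large.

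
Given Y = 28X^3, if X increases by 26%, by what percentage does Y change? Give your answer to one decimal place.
100.0%

For Y = 28X^3:
If X → X(1 + 0.26)
Then Y → Y · (1 + 0.26)^3
     ≈ Y · 2.0004

Percentage change = ((1 + 0.26)^3 − 1) × 100% ≈ 100.0%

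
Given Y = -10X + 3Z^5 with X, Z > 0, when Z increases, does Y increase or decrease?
Y increases

Taking the partial derivative:
∂Y/∂Z = 15Z^4

∂Y/∂Z = 15Z^4 > 0 (assuming positive values)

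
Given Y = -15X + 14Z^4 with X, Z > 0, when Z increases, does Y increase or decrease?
Y increases

Taking the partial derivative:
∂Y/∂Z = 56Z^3

∂Y/∂Z = 56Z^3 > 0 (assuming positive values)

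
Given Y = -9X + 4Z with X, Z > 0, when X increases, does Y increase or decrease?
Y decreases

Taking the partial derivative:
∂Y/∂X = -9

∂Y/∂X = -9 < 0 (assuming positive values)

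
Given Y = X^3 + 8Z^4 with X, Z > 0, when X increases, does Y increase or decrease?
Y increases

Taking the partial derivative:
∂Y/∂X = 3X^2

∂Y/∂X = 3X^2 > 0 (assuming positive values)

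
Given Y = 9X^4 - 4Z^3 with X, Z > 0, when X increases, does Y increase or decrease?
Y increases

Taking the partial derivative:
∂Y/∂X = 36X^3

∂Y/∂X = 36X^3 > 0 (assuming positive values)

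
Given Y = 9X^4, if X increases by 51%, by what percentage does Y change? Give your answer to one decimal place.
419.9%

For Y = 9X^4:
If X → X(1 + 0.51)
Then Y → Y · (1 + 0.51)^4
     ≈ Y · 5.1989

Percentage change = ((1 + 0.51)^4 − 1) × 100% ≈ 419.9%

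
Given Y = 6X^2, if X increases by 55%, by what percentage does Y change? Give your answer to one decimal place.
140.3%

For Y = 6X^2:
If X → X(1 + 0.55)
Then Y → Y · (1 + 0.55)^2
     = Y · 2.4025

Percentage change = ((1 + 0.55)^2 − 1) × 100% ≈ 140.3%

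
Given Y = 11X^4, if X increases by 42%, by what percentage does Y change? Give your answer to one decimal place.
306.6%

For Y = 11X^4:
If X → X(1 + 0.42)
Then Y → Y · (1 + 0.42)^4
     ≈ Y · 4.0659

Percentage change = ((1 + 0.42)^4 − 1) × 100% ≈ 306.6%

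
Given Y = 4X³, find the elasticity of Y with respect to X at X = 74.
Elasticity = 3

Elasticity = (dY/dX) · (X/Y)

dY/dX = 12·X²
At X = 74: dY/dX = 65712, Y = 1620896

Elasticity = 65712 · (74 / 1620896) = 3

Interpretation: for a small percentage change in X, the percentage change in Y is approximately 3.00 times as large.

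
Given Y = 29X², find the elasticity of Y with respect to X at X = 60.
Elasticity = 2

Elasticity = (dY/dX) · (X/Y)

dY/dX = 58·X
At X = 60: dY/dX = 3480, Y = 104400

Elasticity = 3480 · (60 / 104400) = 2

Interpretation: for a small percentage change in X, the percentage change in Y is approximately 2.00 times as large.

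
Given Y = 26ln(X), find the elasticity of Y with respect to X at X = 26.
Elasticity = 1/ln(26) ≈ 0.3069

Elasticity = (dY/dX) · (X/Y)

dY/dX = 26/X
At X = 26: dY/dX = 1, Y = 26·ln(26)

Elasticity = 1 · (26 / (26·ln(26))) = 1/ln(26) ≈ 0.3069

Interpretation: for a small percentage change in X, the percentage change in Y is approximately 0.31 times as large.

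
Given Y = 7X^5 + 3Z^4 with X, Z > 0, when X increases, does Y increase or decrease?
Y increases

Taking the partial derivative:
∂Y/∂X = 35X^4

∂Y/∂X = 35X^4 > 0 (assuming positive values)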